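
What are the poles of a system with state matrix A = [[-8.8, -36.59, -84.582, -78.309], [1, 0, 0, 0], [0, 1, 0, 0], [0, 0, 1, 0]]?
Eigenvalues solve det(λI - A) = 0.
Characteristic polynomial: λ^4 + 8.8*λ^3 + 36.59*λ^2 + 84.582*λ + 78.309 = 0.
Factor: (λ + 3.3)(λ + 2.1)(λ^2 + 3.4*λ + 11.3) = 0.
Roots: -1.7 + 2.9j, -1.7 - 2.9j, -2.1, -3.3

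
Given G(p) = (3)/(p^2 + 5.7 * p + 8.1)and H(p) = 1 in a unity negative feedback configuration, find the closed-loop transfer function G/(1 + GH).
Closed-loop T = G/(1+GH).
Numerator: G_num * H_den = 3.
Denominator: G_den * H_den + G_num * H_num = (p^2 + 5.7*p + 8.1) + (3) = p^2 + 5.7*p + 11.1.
T(p) = (3)/(p^2 + 5.7*p + 11.1)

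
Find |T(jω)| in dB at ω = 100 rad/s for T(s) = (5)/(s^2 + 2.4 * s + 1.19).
Substitute s = j*100: T(j100) = -0.000499772 - 1.19959e-05j.
|T(j100)| = sqrt(Re² + Im²) = 0.0004999.
20*log₁₀(0.0004999) = -66.02 dB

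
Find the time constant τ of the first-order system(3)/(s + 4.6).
First-order system: τ = -1/pole. Pole = -4.6. τ = -1/(-4.6) = 0.2174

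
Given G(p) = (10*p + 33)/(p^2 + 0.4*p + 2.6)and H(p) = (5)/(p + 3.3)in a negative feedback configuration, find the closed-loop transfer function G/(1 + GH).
Closed-loop T = G/(1+GH).
Numerator: G_num * H_den = 10*p^2 + 66*p + 108.9.
Denominator: G_den * H_den + G_num * H_num = (p^3 + 3.7*p^2 + 3.92*p + 8.58) + (50*p + 165) = p^3 + 3.7*p^2 + 53.92*p + 173.58.
T(p) = (10*p^2 + 66*p + 108.9)/(p^3 + 3.7*p^2 + 53.92*p + 173.58)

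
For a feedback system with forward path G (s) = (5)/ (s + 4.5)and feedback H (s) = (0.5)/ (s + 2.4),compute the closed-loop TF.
Closed-loop T = G/(1+GH).
Numerator: G_num * H_den = 5*s + 12.
Denominator: G_den * H_den + G_num * H_num = (s^2 + 6.9*s + 10.8) + (2.5) = s^2 + 6.9*s + 13.3.
T(s) = (5*s + 12)/(s^2 + 6.9*s + 13.3)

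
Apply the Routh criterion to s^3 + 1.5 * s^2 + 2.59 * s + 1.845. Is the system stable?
Routh array:
s^3: [1, 2.59]; s^2: [1.5, 1.845]; s^1: [1.36]; s^0: [1.845]
First column: [1, 1.5, 1.36, 1.845]. Sign changes = 0.
Yes, stable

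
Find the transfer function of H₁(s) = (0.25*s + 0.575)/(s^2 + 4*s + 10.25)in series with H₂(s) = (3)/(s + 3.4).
Series: H = H₁ · H₂ = (n₁·n₂)/(d₁·d₂).
Num: n₁·n₂ = 0.75*s + 1.725. Den: d₁·d₂ = s^3 + 7.4*s^2 + 23.85*s + 34.85.
H(s) = (0.75*s + 1.725)/(s^3 + 7.4*s^2 + 23.85*s + 34.85)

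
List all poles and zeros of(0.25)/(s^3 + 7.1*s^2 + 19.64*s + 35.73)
Set denominator = 0: s^3 + 7.1*s^2 + 19.64*s + 35.73 = (s + 4.5)(s^2 + 2.6*s + 7.94) = 0 → Poles: -1.3 + 2.5j, -1.3 - 2.5j, -4.5
Numerator is a nonzero constant (0.25) → Zeros: none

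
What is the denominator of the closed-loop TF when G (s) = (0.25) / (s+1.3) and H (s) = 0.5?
Characteristic poly = G_den * H_den + G_num * H_num = (s + 1.3) + (0.125) = s + 1.425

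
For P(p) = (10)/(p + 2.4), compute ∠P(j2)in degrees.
Substitute p = j*2: P(j2) = 2.45902 - 2.04918j.
∠P(j2) = atan2(Im, Re) = atan2(-2.04918, 2.45902) = -39.81°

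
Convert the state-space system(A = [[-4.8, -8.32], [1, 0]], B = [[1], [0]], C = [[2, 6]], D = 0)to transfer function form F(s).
F(s) = C(sI - A)⁻¹B + D.
Characteristic polynomial det(sI - A) = s^2 + 4.8*s + 8.32.
Numerator from C·adj(sI-A)·B + D·det(sI-A) = 2*s + 6.
F(s) = (2*s + 6)/(s^2 + 4.8*s + 8.32)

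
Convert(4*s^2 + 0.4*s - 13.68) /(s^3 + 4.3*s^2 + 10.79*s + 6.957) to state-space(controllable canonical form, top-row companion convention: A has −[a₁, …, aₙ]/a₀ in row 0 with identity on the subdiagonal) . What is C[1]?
Reachable canonical form: C = numerator coefficients (right-aligned, zero-padded to length n).
num = 4*s^2 + 0.4*s - 13.68, C = [[4, 0.4, -13.68]].
C[1] = 0.4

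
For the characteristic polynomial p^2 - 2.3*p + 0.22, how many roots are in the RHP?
p^2 - 2.3*p + 0.22 = (p - 0.1)(p - 2.2). Poles: 0.1, 2.2. RHP poles (Re>0): 2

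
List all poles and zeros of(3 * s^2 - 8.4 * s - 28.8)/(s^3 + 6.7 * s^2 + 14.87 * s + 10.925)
Set denominator = 0: s^3 + 6.7*s^2 + 14.87*s + 10.925 = (s + 2.5)(s + 1.9)(s + 2.3) = 0 → Poles: -1.9, -2.3, -2.5
Set numerator = 0: 3*s^2 - 8.4*s - 28.8 = 3*(s - 4.8)(s + 2) = 0 → Zeros: -2, 4.8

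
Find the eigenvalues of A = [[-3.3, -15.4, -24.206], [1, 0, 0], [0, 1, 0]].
Eigenvalues solve det(λI - A) = 0.
Characteristic polynomial: λ^3 + 3.3*λ^2 + 15.4*λ + 24.206 = 0.
Factor: (λ + 1.9)(λ^2 + 1.4*λ + 12.74) = 0.
Roots: -0.7 + 3.5j, -0.7 - 3.5j, -1.9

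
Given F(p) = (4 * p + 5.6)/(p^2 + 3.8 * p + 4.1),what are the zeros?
Set numerator = 0: 4*p + 5.6 = 0 → Zeros: -1.4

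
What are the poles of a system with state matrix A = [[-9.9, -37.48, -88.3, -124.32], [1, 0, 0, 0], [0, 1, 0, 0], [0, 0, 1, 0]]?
Eigenvalues solve det(λI - A) = 0.
Characteristic polynomial: λ^4 + 9.9*λ^3 + 37.48*λ^2 + 88.3*λ + 124.32 = 0.
Factor: (λ + 4.8)(λ + 3.5)(λ^2 + 1.6*λ + 7.4) = 0.
Roots: -0.8 + 2.6j, -0.8 - 2.6j, -3.5, -4.8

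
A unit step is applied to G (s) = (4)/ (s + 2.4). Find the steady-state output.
FVT: lim_{t→∞} y(t) = lim_{s→0} s*Y(s) where Y(s) = G(s)/s.
= lim_{s→0} G(s) = G(0) = num(0)/den(0) = 4/2.4 = 1.667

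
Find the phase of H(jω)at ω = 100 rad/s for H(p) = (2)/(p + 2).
Substitute p = j*100: H(j100) = 0.00039984 - 0.019992j.
∠H(j100) = atan2(Im, Re) = atan2(-0.019992, 0.00039984) = -88.85°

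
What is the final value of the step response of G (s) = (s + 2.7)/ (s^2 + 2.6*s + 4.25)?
FVT: lim_{t→∞} y(t) = lim_{s→0} s*Y(s) where Y(s) = G(s)/s.
= lim_{s→0} G(s) = G(0) = num(0)/den(0) = 2.7/4.25 = 0.6353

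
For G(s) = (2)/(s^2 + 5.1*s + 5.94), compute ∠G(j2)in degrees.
Substitute s = j*2: G(j2) = 0.0359914 - 0.189233j.
∠G(j2) = atan2(Im, Re) = atan2(-0.189233, 0.0359914) = -79.23°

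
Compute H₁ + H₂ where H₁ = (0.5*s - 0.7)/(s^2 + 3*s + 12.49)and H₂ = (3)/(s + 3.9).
Parallel: H = H₁ + H₂ = (n₁·d₂ + n₂·d₁)/(d₁·d₂).
n₁·d₂ = 0.5*s^2 + 1.25*s - 2.73. n₂·d₁ = 3*s^2 + 9*s + 37.47. Sum = 3.5*s^2 + 10.25*s + 34.74. d₁·d₂ = s^3 + 6.9*s^2 + 24.19*s + 48.711.
H(s) = (3.5*s^2 + 10.25*s + 34.74)/(s^3 + 6.9*s^2 + 24.19*s + 48.711)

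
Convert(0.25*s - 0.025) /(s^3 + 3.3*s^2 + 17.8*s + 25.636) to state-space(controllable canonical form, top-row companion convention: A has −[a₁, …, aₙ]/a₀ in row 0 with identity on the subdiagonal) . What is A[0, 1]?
Reachable canonical form for den = s^3 + 3.3*s^2 + 17.8*s + 25.636: top row of A = -[a₁,a₂,...,aₙ]/a₀, ones on the subdiagonal, zeros elsewhere.
A = [[-3.3, -17.8, -25.636], [1, 0, 0], [0, 1, 0]].
A[0,1] = -17.8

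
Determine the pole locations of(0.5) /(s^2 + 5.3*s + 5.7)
Set denominator = 0: s^2 + 5.3*s + 5.7 = (s + 3.8)(s + 1.5) = 0 → Poles: -1.5, -3.8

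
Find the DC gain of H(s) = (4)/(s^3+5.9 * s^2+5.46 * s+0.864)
DC gain = H(0) = num(0)/den(0) = 4/0.864 = 4.63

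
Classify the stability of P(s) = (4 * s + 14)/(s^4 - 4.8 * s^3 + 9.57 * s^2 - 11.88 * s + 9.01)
Denominator: s^4 - 4.8*s^3 + 9.57*s^2 - 11.88*s + 9.01 = (s^2 - 0.8*s + 2.12)(s^2 - 4*s + 4.25). Poles: 0.4 + 1.4j, 0.4 - 1.4j, 2 + 0.5j, 2 - 0.5j. Unstable (4 pole(s) in RHP)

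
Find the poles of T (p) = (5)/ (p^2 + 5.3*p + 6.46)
Set denominator = 0: p^2 + 5.3*p + 6.46 = (p + 1.9)(p + 3.4) = 0 → Poles: -1.9, -3.4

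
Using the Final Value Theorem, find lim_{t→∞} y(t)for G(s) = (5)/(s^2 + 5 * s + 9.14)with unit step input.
FVT: lim_{t→∞} y(t) = lim_{s→0} s*Y(s) where Y(s) = G(s)/s.
= lim_{s→0} G(s) = G(0) = num(0)/den(0) = 5/9.14 = 0.547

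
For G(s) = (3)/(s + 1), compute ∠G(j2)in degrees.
Substitute s = j*2: G(j2) = 0.6 - 1.2j.
∠G(j2) = atan2(Im, Re) = atan2(-1.2, 0.6) = -63.43°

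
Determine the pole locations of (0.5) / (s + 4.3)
Set denominator = 0: s + 4.3 = 0 → Poles: -4.3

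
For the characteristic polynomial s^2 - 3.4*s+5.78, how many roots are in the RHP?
Poles: 1.7 + 1.7j, 1.7 - 1.7j. RHP poles (Re>0): 2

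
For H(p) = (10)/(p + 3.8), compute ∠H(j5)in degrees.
Substitute p = j*5: H(j5) = 0.963489 - 1.26775j.
∠H(j5) = atan2(Im, Re) = atan2(-1.26775, 0.963489) = -52.77°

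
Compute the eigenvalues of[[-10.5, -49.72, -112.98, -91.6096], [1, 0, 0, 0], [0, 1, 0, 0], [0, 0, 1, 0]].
Eigenvalues solve det(λI - A) = 0.
Characteristic polynomial: λ^4 + 10.5*λ^3 + 49.72*λ^2 + 112.98*λ + 91.6096 = 0.
Factor: (λ + 1.7)(λ + 3.2)(λ^2 + 5.6*λ + 16.84) = 0.
Roots: -1.7, -2.8 + 3j, -2.8 - 3j, -3.2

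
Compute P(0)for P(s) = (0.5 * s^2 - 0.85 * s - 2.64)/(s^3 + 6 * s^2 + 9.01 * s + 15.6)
DC gain = P(0) = num(0)/den(0) = -2.64/15.6 = -0.1692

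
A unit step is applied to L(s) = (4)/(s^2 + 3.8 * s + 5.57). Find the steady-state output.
FVT: lim_{t→∞} y(t) = lim_{s→0} s*Y(s) where Y(s) = L(s)/s.
= lim_{s→0} L(s) = L(0) = num(0)/den(0) = 4/5.57 = 0.7181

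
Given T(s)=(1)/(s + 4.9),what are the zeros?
Numerator is a nonzero constant (1) → Zeros: none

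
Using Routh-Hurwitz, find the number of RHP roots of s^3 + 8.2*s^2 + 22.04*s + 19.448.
Routh array:
s^3: [1, 22.04]; s^2: [8.2, 19.448]; s^1: [19.6683]; s^0: [19.448]
First column: [1, 8.2, 19.6683, 19.448]. Sign changes = RHP roots = 0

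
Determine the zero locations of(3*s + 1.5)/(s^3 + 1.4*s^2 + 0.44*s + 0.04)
Set numerator = 0: 3*s + 1.5 = 0 → Zeros: -0.5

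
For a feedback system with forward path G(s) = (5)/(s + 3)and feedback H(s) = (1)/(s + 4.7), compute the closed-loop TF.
Closed-loop T = G/(1+GH).
Numerator: G_num * H_den = 5*s + 23.5.
Denominator: G_den * H_den + G_num * H_num = (s^2 + 7.7*s + 14.1) + (5) = s^2 + 7.7*s + 19.1.
T(s) = (5*s + 23.5)/(s^2 + 7.7*s + 19.1)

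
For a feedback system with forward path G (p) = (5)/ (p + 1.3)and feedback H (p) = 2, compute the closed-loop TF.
Closed-loop T = G/(1+GH).
Numerator: G_num * H_den = 5.
Denominator: G_den * H_den + G_num * H_num = (p + 1.3) + (10) = p + 11.3.
T(p) = (5)/(p + 11.3)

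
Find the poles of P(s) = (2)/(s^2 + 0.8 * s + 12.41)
Set denominator = 0: s^2 + 0.8*s + 12.41 = 0 → Poles: -0.4 + 3.5j, -0.4 - 3.5j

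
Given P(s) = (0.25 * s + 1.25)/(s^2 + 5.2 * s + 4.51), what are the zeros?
Set numerator = 0: 0.25*s + 1.25 = 0 → Zeros: -5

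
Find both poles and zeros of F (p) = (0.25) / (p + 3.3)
Set denominator = 0: p + 3.3 = 0 → Poles: -3.3
Numerator is a nonzero constant (0.25) → Zeros: none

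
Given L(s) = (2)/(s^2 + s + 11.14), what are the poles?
Set denominator = 0: s^2 + s + 11.14 = 0 → Poles: -0.5 + 3.3j, -0.5 - 3.3j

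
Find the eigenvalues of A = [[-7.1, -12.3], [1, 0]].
Eigenvalues solve det(λI - A) = 0.
Characteristic polynomial: λ^2 + 7.1*λ + 12.3 = 0.
Factor: (λ + 3)(λ + 4.1) = 0.
Roots: -3, -4.1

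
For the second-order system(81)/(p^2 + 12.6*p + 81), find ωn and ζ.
Standard form: ωn²/(p²+2ζωn·p+ωn²).
const=81=ωn² → ωn=9, p coeff=12.6=2ζωn → ζ=0.7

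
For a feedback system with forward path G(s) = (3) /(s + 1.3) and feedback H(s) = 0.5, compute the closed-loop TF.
Closed-loop T = G/(1+GH).
Numerator: G_num * H_den = 3.
Denominator: G_den * H_den + G_num * H_num = (s + 1.3) + (1.5) = s + 2.8.
T(s) = (3)/(s + 2.8)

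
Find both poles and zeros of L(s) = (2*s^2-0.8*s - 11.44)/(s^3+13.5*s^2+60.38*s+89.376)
Set denominator = 0: s^3 + 13.5*s^2 + 60.38*s + 89.376 = (s + 4.8)(s + 4.9)(s + 3.8) = 0 → Poles: -3.8, -4.8, -4.9
Set numerator = 0: 2*s^2 - 0.8*s - 11.44 = 2*(s - 2.6)(s + 2.2) = 0 → Zeros: -2.2, 2.6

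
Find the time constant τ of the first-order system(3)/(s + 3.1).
First-order system: τ = -1/pole. Pole = -3.1. τ = -1/(-3.1) = 0.3226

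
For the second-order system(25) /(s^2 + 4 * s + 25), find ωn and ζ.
Standard form: ωn²/(s²+2ζωn·s+ωn²).
const=25=ωn² → ωn=5, s coeff=4=2ζωn → ζ=0.4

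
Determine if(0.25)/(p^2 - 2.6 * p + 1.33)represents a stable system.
Denominator: p^2 - 2.6*p + 1.33 = (p - 1.9)(p - 0.7). Poles: 0.7, 1.9. All Re(p)<0: No (unstable)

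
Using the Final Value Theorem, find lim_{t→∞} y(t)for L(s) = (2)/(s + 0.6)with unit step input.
FVT: lim_{t→∞} y(t) = lim_{s→0} s*Y(s) where Y(s) = L(s)/s.
= lim_{s→0} L(s) = L(0) = num(0)/den(0) = 2/0.6 = 3.333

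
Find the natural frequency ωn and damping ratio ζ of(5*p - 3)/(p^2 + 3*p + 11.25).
Underdamped: complex pole -1.5 + 3j. ωn = |pole| = 3.354, ζ = -Re(pole)/ωn = 0.4472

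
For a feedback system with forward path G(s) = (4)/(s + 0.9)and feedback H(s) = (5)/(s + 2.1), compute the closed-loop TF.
Closed-loop T = G/(1+GH).
Numerator: G_num * H_den = 4*s + 8.4.
Denominator: G_den * H_den + G_num * H_num = (s^2 + 3*s + 1.89) + (20) = s^2 + 3*s + 21.89.
T(s) = (4*s + 8.4)/(s^2 + 3*s + 21.89)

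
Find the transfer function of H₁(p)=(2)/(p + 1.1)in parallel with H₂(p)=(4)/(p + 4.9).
Parallel: H = H₁ + H₂ = (n₁·d₂ + n₂·d₁)/(d₁·d₂).
n₁·d₂ = 2*p + 9.8. n₂·d₁ = 4*p + 4.4. Sum = 6*p + 14.2. d₁·d₂ = p^2 + 6*p + 5.39.
H(p) = (6*p + 14.2)/(p^2 + 6*p + 5.39)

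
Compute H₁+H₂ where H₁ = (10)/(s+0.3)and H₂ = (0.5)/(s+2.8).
Parallel: H = H₁ + H₂ = (n₁·d₂ + n₂·d₁)/(d₁·d₂).
n₁·d₂ = 10*s + 28. n₂·d₁ = 0.5*s + 0.15. Sum = 10.5*s + 28.15. d₁·d₂ = s^2 + 3.1*s + 0.84.
H(s) = (10.5*s + 28.15)/(s^2 + 3.1*s + 0.84)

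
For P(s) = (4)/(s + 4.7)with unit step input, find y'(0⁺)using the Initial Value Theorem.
IVT: y'(0⁺) = lim_{s→∞} s²·Y(s) = lim_{s→∞} s·P(s).
deg(num) = 0, deg(den) = 1, relative degree = 1, so s·P(s) → (leading num)/(leading den) = 4/1 = 4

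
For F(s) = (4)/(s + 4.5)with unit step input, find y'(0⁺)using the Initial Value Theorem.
IVT: y'(0⁺) = lim_{s→∞} s²·Y(s) = lim_{s→∞} s·F(s).
deg(num) = 0, deg(den) = 1, relative degree = 1, so s·F(s) → (leading num)/(leading den) = 4/1 = 4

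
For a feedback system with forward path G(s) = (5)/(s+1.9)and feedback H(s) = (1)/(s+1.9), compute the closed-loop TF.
Closed-loop T = G/(1+GH).
Numerator: G_num * H_den = 5*s + 9.5.
Denominator: G_den * H_den + G_num * H_num = (s^2 + 3.8*s + 3.61) + (5) = s^2 + 3.8*s + 8.61.
T(s) = (5*s + 9.5)/(s^2 + 3.8*s + 8.61)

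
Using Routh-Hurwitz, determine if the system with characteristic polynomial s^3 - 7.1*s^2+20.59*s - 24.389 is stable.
Routh array:
s^3: [1, 20.59]; s^2: [-7.1, -24.389]; s^1: [17.1549]; s^0: [-24.389]
First column: [1, -7.1, 17.1549, -24.389]. Sign changes = 3.
No, unstable (3 RHP root(s))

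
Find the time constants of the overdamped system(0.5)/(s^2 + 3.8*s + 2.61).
Overdamped: real poles at -0.9, -2.9. τ = -1/pole → τ₁ = 1.111, τ₂ = 0.3448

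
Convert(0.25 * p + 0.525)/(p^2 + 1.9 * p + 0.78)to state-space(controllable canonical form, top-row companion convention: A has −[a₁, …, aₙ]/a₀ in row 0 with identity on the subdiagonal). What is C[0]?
Reachable canonical form: C = numerator coefficients (right-aligned, zero-padded to length n).
num = 0.25*p + 0.525, C = [[0.25, 0.525]].
C[0] = 0.25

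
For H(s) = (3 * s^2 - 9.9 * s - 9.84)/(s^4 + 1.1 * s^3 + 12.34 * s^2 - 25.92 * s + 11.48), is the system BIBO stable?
Denominator: s^4 + 1.1*s^3 + 12.34*s^2 - 25.92*s + 11.48 = (s - 1)(s - 0.7)(s^2 + 2.8*s + 16.4). Poles: -1.4 + 3.8j, -1.4 - 3.8j, 0.7, 1. All Re(p)<0: No (unstable)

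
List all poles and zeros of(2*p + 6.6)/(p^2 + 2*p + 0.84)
Set denominator = 0: p^2 + 2*p + 0.84 = (p + 1.4)(p + 0.6) = 0 → Poles: -0.6, -1.4
Set numerator = 0: 2*p + 6.6 = 0 → Zeros: -3.3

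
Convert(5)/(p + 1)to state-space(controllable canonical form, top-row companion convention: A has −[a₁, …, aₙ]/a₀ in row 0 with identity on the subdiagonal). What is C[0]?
Reachable canonical form: C = numerator coefficients (right-aligned, zero-padded to length n).
num = 5, C = [[5]].
C[0] = 5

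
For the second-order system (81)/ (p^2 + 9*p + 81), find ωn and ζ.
Standard form: ωn²/(p²+2ζωn·p+ωn²).
const=81=ωn² → ωn=9, p coeff=9=2ζωn → ζ=0.5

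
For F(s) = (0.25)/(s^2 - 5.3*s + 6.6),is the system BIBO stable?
Denominator: s^2 - 5.3*s + 6.6 = (s - 3.3)(s - 2). Poles: 2, 3.3. All Re(p)<0: No (unstable)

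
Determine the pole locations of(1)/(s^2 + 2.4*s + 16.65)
Set denominator = 0: s^2 + 2.4*s + 16.65 = 0 → Poles: -1.2 + 3.9j, -1.2 - 3.9j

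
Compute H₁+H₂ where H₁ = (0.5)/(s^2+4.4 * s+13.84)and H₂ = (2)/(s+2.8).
Parallel: H = H₁ + H₂ = (n₁·d₂ + n₂·d₁)/(d₁·d₂).
n₁·d₂ = 0.5*s + 1.4. n₂·d₁ = 2*s^2 + 8.8*s + 27.68. Sum = 2*s^2 + 9.3*s + 29.08. d₁·d₂ = s^3 + 7.2*s^2 + 26.16*s + 38.752.
H(s) = (2*s^2 + 9.3*s + 29.08)/(s^3 + 7.2*s^2 + 26.16*s + 38.752)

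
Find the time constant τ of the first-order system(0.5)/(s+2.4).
First-order system: τ = -1/pole. Pole = -2.4. τ = -1/(-2.4) = 0.4167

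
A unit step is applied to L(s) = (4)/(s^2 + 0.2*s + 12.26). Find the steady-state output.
FVT: lim_{t→∞} y(t) = lim_{s→0} s*Y(s) where Y(s) = L(s)/s.
= lim_{s→0} L(s) = L(0) = num(0)/den(0) = 4/12.26 = 0.3263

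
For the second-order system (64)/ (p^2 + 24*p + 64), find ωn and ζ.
Standard form: ωn²/(p²+2ζωn·p+ωn²).
const=64=ωn² → ωn=8, p coeff=24=2ζωn → ζ=1.5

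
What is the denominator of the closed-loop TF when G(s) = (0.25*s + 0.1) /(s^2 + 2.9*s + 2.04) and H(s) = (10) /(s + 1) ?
Characteristic poly = G_den * H_den + G_num * H_num = (s^3 + 3.9*s^2 + 4.94*s + 2.04) + (2.5*s + 1) = s^3 + 3.9*s^2 + 7.44*s + 3.04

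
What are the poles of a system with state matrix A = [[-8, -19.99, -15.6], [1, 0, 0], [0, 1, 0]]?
Eigenvalues solve det(λI - A) = 0.
Characteristic polynomial: λ^3 + 8*λ^2 + 19.99*λ + 15.6 = 0.
Factor: (λ + 1.6)(λ + 2.5)(λ + 3.9) = 0.
Roots: -1.6, -2.5, -3.9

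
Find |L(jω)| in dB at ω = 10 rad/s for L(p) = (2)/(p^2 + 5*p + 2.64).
Substitute p = j*10: L(j10) = -0.0162552 - 0.00834796j.
|L(j10)| = sqrt(Re² + Im²) = 0.01827.
20*log₁₀(0.01827) = -34.76 dB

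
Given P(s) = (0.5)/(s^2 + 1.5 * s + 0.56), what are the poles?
Set denominator = 0: s^2 + 1.5*s + 0.56 = (s + 0.8)(s + 0.7) = 0 → Poles: -0.7, -0.8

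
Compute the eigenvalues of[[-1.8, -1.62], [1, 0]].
Eigenvalues solve det(λI - A) = 0.
Characteristic polynomial: λ^2 + 1.8*λ + 1.62 = 0.
Roots: -0.9 + 0.9j, -0.9 - 0.9j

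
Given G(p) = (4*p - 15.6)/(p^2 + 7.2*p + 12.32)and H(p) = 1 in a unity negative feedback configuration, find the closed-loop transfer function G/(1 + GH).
Closed-loop T = G/(1+GH).
Numerator: G_num * H_den = 4*p - 15.6.
Denominator: G_den * H_den + G_num * H_num = (p^2 + 7.2*p + 12.32) + (4*p - 15.6) = p^2 + 11.2*p - 3.28.
T(p) = (4*p - 15.6)/(p^2 + 11.2*p - 3.28)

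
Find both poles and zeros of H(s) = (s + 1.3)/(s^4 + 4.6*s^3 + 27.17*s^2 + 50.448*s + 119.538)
Set denominator = 0: s^4 + 4.6*s^3 + 27.17*s^2 + 50.448*s + 119.538 = (s^2 + 2.4*s + 10.44)(s^2 + 2.2*s + 11.45) = 0 → Poles: -1.1 + 3.2j, -1.1 - 3.2j, -1.2 + 3j, -1.2 - 3j
Set numerator = 0: s + 1.3 = 0 → Zeros: -1.3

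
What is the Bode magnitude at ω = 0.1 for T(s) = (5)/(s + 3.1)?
Substitute s = j*0.1: T(j0.1) = 1.61123 - 0.0519751j.
|T(j0.1)| = sqrt(Re² + Im²) = 1.612.
20*log₁₀(1.612) = 4.15 dB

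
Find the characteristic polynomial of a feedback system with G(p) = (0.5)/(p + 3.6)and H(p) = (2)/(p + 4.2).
Characteristic poly = G_den * H_den + G_num * H_num = (p^2 + 7.8*p + 15.12) + (1) = p^2 + 7.8*p + 16.12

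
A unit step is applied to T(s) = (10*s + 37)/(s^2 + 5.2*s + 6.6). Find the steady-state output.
FVT: lim_{t→∞} y(t) = lim_{s→0} s*Y(s) where Y(s) = T(s)/s.
= lim_{s→0} T(s) = T(0) = num(0)/den(0) = 37/6.6 = 5.606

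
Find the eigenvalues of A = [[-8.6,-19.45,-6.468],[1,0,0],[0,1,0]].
Eigenvalues solve det(λI - A) = 0.
Characteristic polynomial: λ^3 + 8.6*λ^2 + 19.45*λ + 6.468 = 0.
Factor: (λ + 3.3)(λ + 0.4)(λ + 4.9) = 0.
Roots: -0.4, -3.3, -4.9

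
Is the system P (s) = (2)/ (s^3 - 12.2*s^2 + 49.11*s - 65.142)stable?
Denominator: s^3 - 12.2*s^2 + 49.11*s - 65.142 = (s - 4.7)(s - 3.3)(s - 4.2). Poles: 3.3, 4.2, 4.7. All Re(p)<0: No (unstable)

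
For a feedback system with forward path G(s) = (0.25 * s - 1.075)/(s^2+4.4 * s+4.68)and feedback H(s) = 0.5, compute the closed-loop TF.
Closed-loop T = G/(1+GH).
Numerator: G_num * H_den = 0.25*s - 1.075.
Denominator: G_den * H_den + G_num * H_num = (s^2 + 4.4*s + 4.68) + (0.125*s - 0.5375) = s^2 + 4.525*s + 4.1425.
T(s) = (0.25*s - 1.075)/(s^2 + 4.525*s + 4.1425)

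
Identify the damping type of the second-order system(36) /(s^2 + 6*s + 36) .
Standard form: ωn²/(s²+2ζωn·s+ωn²) gives ωn=6, ζ=0.5.
Underdamped (ζ = 0.5 < 1)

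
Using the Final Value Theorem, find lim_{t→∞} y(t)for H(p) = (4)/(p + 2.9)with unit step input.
FVT: lim_{t→∞} y(t) = lim_{p→0} p*Y(p) where Y(p) = H(p)/p.
= lim_{p→0} H(p) = H(0) = num(0)/den(0) = 4/2.9 = 1.379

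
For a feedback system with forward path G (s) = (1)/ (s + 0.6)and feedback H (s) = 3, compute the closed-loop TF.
Closed-loop T = G/(1+GH).
Numerator: G_num * H_den = 1.
Denominator: G_den * H_den + G_num * H_num = (s + 0.6) + (3) = s + 3.6.
T(s) = (1)/(s + 3.6)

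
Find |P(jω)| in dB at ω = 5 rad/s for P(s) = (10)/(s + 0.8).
Substitute s = j*5: P(j5) = 0.312012 - 1.95008j.
|P(j5)| = sqrt(Re² + Im²) = 1.975.
20*log₁₀(1.975) = 5.91 dB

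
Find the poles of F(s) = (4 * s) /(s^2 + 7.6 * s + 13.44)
Set denominator = 0: s^2 + 7.6*s + 13.44 = (s + 4.8)(s + 2.8) = 0 → Poles: -2.8, -4.8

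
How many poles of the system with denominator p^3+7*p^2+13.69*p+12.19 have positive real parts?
p^3 + 7*p^2 + 13.69*p + 12.19 = (p + 4.6)(p^2 + 2.4*p + 2.65). Poles: -1.2 + 1.1j, -1.2 - 1.1j, -4.6. RHP poles (Re>0): 0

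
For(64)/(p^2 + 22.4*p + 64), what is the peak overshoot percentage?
Standard form: ωn²/(p²+2ζωn·p+ωn²) → ωn = 8, ζ = 1.4.
ζ ≥ 1, so the response is non-oscillatory: peak overshoot = 0%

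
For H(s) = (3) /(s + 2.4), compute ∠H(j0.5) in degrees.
Substitute s = j*0.5: H(j0.5) = 1.198 - 0.249584j.
∠H(j0.5) = atan2(Im, Re) = atan2(-0.249584, 1.198) = -11.77°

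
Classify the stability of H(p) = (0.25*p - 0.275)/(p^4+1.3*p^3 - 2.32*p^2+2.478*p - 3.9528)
Denominator: p^4 + 1.3*p^3 - 2.32*p^2 + 2.478*p - 3.9528 = (p - 1.2)(p + 2.7)(p^2 - 0.2*p + 1.22). Poles: -2.7, 0.1 + 1.1j, 0.1 - 1.1j, 1.2. Unstable (3 pole(s) in RHP)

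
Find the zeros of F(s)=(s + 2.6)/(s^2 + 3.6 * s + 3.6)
Set numerator = 0: s + 2.6 = 0 → Zeros: -2.6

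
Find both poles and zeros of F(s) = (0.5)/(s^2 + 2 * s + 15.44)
Set denominator = 0: s^2 + 2*s + 15.44 = 0 → Poles: -1 + 3.8j, -1 - 3.8j
Numerator is a nonzero constant (0.5) → Zeros: none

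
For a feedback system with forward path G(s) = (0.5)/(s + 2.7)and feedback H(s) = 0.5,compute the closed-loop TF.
Closed-loop T = G/(1+GH).
Numerator: G_num * H_den = 0.5.
Denominator: G_den * H_den + G_num * H_num = (s + 2.7) + (0.25) = s + 2.95.
T(s) = (0.5)/(s + 2.95)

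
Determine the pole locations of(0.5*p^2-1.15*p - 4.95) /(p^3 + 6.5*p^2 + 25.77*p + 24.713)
Set denominator = 0: p^3 + 6.5*p^2 + 25.77*p + 24.713 = (p + 1.3)(p^2 + 5.2*p + 19.01) = 0 → Poles: -1.3, -2.6 + 3.5j, -2.6 - 3.5j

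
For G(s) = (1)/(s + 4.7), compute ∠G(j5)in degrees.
Substitute s = j*5: G(j5) = 0.0998089 - 0.10618j.
∠G(j5) = atan2(Im, Re) = atan2(-0.10618, 0.0998089) = -46.77°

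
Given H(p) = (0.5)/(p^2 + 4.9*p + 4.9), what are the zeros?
Numerator is a nonzero constant (0.5) → Zeros: none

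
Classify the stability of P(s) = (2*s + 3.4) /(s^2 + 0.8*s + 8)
Denominator: s^2 + 0.8*s + 8. Poles: -0.4 + 2.8j, -0.4 - 2.8j. Stable (all poles in LHP)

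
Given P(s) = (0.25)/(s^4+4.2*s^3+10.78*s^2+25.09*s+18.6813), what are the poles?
Set denominator = 0: s^4 + 4.2*s^3 + 10.78*s^2 + 25.09*s + 18.6813 = (s + 2.7)(s + 1.1)(s^2 + 0.4*s + 6.29) = 0 → Poles: -0.2 + 2.5j, -0.2 - 2.5j, -1.1, -2.7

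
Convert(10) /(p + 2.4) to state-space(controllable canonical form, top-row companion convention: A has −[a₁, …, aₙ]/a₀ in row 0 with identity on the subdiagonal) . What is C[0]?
Reachable canonical form: C = numerator coefficients (right-aligned, zero-padded to length n).
num = 10, C = [[10]].
C[0] = 10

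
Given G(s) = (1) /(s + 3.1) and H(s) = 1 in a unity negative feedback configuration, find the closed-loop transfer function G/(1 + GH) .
Closed-loop T = G/(1+GH).
Numerator: G_num * H_den = 1.
Denominator: G_den * H_den + G_num * H_num = (s + 3.1) + (1) = s + 4.1.
T(s) = (1)/(s + 4.1)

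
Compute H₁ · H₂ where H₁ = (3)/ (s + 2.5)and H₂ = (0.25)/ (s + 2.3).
Series: H = H₁ · H₂ = (n₁·n₂)/(d₁·d₂).
Num: n₁·n₂ = 0.75. Den: d₁·d₂ = s^2 + 4.8*s + 5.75.
H(s) = (0.75)/(s^2 + 4.8*s + 5.75)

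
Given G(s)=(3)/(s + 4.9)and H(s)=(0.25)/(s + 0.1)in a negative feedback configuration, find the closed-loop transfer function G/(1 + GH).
Closed-loop T = G/(1+GH).
Numerator: G_num * H_den = 3*s + 0.3.
Denominator: G_den * H_den + G_num * H_num = (s^2 + 5*s + 0.49) + (0.75) = s^2 + 5*s + 1.24.
T(s) = (3*s + 0.3)/(s^2 + 5*s + 1.24)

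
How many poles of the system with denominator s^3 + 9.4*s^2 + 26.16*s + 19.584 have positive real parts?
s^3 + 9.4*s^2 + 26.16*s + 19.584 = (s + 3.4)(s + 4.8)(s + 1.2). Poles: -1.2, -3.4, -4.8. RHP poles (Re>0): 0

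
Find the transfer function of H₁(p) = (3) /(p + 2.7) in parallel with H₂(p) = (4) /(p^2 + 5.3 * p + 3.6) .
Parallel: H = H₁ + H₂ = (n₁·d₂ + n₂·d₁)/(d₁·d₂).
n₁·d₂ = 3*p^2 + 15.9*p + 10.8. n₂·d₁ = 4*p + 10.8. Sum = 3*p^2 + 19.9*p + 21.6. d₁·d₂ = p^3 + 8*p^2 + 17.91*p + 9.72.
H(p) = (3*p^2 + 19.9*p + 21.6)/(p^3 + 8*p^2 + 17.91*p + 9.72)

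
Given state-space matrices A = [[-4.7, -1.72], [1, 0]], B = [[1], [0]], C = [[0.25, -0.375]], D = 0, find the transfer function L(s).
L(s) = C(sI - A)⁻¹B + D.
Characteristic polynomial det(sI - A) = s^2 + 4.7*s + 1.72.
Numerator from C·adj(sI-A)·B + D·det(sI-A) = 0.25*s - 0.375.
L(s) = (0.25*s - 0.375)/(s^2 + 4.7*s + 1.72)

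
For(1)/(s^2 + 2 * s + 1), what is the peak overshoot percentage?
Standard form: ωn²/(s²+2ζωn·s+ωn²) → ωn = 1, ζ = 1.
ζ ≥ 1, so the response is non-oscillatory: peak overshoot = 0%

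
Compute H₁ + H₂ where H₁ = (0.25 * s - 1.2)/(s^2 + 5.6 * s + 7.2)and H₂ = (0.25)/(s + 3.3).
Parallel: H = H₁ + H₂ = (n₁·d₂ + n₂·d₁)/(d₁·d₂).
n₁·d₂ = 0.25*s^2 - 0.375*s - 3.96. n₂·d₁ = 0.25*s^2 + 1.4*s + 1.8. Sum = 0.5*s^2 + 1.025*s - 2.16. d₁·d₂ = s^3 + 8.9*s^2 + 25.68*s + 23.76.
H(s) = (0.5*s^2 + 1.025*s - 2.16)/(s^3 + 8.9*s^2 + 25.68*s + 23.76)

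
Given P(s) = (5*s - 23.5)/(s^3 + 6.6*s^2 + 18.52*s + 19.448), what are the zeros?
Set numerator = 0: 5*s - 23.5 = 0 → Zeros: 4.7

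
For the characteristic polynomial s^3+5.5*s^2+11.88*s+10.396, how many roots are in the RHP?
s^3 + 5.5*s^2 + 11.88*s + 10.396 = (s + 2.3)(s^2 + 3.2*s + 4.52). Poles: -1.6 + 1.4j, -1.6 - 1.4j, -2.3. RHP poles (Re>0): 0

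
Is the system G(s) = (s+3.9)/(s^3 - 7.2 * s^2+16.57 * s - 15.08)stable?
Denominator: s^3 - 7.2*s^2 + 16.57*s - 15.08 = (s - 4)(s^2 - 3.2*s + 3.77). Poles: 1.6 + 1.1j, 1.6 - 1.1j, 4. All Re(p)<0: No (unstable)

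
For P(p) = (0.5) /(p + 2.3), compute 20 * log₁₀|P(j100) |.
Substitute p = j*100: P(j100) = 0.000114939 - 0.00499736j.
|P(j100)| = sqrt(Re² + Im²) = 0.004999.
20*log₁₀(0.004999) = -46.02 dB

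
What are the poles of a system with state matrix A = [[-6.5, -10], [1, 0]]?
Eigenvalues solve det(λI - A) = 0.
Characteristic polynomial: λ^2 + 6.5*λ + 10 = 0.
Factor: (λ + 4)(λ + 2.5) = 0.
Roots: -2.5, -4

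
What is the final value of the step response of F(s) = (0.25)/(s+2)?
FVT: lim_{t→∞} y(t) = lim_{s→0} s*Y(s) where Y(s) = F(s)/s.
= lim_{s→0} F(s) = F(0) = num(0)/den(0) = 0.25/2 = 0.125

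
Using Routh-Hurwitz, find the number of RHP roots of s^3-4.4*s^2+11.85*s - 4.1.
Routh array:
s^3: [1, 11.85]; s^2: [-4.4, -4.1]; s^1: [10.9182]; s^0: [-4.1]
First column: [1, -4.4, 10.9182, -4.1]. Sign changes = RHP roots = 3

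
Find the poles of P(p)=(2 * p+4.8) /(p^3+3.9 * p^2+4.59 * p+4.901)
Set denominator = 0: p^3 + 3.9*p^2 + 4.59*p + 4.901 = (p + 2.9)(p^2 + p + 1.69) = 0 → Poles: -0.5 + 1.2j, -0.5 - 1.2j, -2.9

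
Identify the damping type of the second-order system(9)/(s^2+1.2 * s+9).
Standard form: ωn²/(s²+2ζωn·s+ωn²) gives ωn=3, ζ=0.2.
Underdamped (ζ = 0.2 < 1)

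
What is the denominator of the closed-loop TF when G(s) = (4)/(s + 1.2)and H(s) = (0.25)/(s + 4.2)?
Characteristic poly = G_den * H_den + G_num * H_num = (s^2 + 5.4*s + 5.04) + (1) = s^2 + 5.4*s + 6.04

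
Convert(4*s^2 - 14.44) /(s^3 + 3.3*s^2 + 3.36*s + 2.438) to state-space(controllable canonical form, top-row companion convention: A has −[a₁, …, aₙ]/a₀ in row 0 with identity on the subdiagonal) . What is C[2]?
Reachable canonical form: C = numerator coefficients (right-aligned, zero-padded to length n).
num = 4*s^2 - 14.44, C = [[4, 0, -14.44]].
C[2] = -14.44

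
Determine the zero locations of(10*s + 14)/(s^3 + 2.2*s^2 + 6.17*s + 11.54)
Set numerator = 0: 10*s + 14 = 0 → Zeros: -1.4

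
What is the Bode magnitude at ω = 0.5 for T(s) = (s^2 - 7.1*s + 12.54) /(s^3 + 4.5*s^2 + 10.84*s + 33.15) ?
Substitute s = j*0.5: T(j0.5) = 0.355711 - 0.169664j.
|T(j0.5)| = sqrt(Re² + Im²) = 0.3941.
20*log₁₀(0.3941) = -8.09 dB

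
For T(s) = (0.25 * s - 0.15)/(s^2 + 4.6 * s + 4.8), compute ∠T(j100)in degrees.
Substitute s = j*100: T(j100) = 0.000129843 - 0.00249522j.
∠T(j100) = atan2(Im, Re) = atan2(-0.00249522, 0.000129843) = -87.02°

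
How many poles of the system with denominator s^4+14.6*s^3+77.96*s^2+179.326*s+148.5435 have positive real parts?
s^4 + 14.6*s^3 + 77.96*s^2 + 179.326*s + 148.5435 = (s + 4.7)(s + 2.1)(s + 3.5)(s + 4.3). Poles: -2.1, -3.5, -4.3, -4.7. RHP poles (Re>0): 0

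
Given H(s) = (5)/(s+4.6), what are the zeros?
Numerator is a nonzero constant (5) → Zeros: none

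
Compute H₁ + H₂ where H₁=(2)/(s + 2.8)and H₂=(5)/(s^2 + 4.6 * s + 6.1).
Parallel: H = H₁ + H₂ = (n₁·d₂ + n₂·d₁)/(d₁·d₂).
n₁·d₂ = 2*s^2 + 9.2*s + 12.2. n₂·d₁ = 5*s + 14. Sum = 2*s^2 + 14.2*s + 26.2. d₁·d₂ = s^3 + 7.4*s^2 + 18.98*s + 17.08.
H(s) = (2*s^2 + 14.2*s + 26.2)/(s^3 + 7.4*s^2 + 18.98*s + 17.08)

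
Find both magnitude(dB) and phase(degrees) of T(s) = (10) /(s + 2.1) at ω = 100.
Substitute s = j*100: T(j100) = 0.00209907 - 0.0999559j.
|T| = 20*log₁₀(sqrt(Re²+Im²)) = -20.00 dB.
∠T = atan2(Im, Re) = -88.80°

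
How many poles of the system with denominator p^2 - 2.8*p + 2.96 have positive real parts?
Poles: 1.4 + 1j, 1.4 - 1j. RHP poles (Re>0): 2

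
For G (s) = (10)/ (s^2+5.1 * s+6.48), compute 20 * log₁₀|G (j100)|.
Substitute s = j*100: G(j100) = -0.000998049 - 5.09335e-05j.
|G(j100)| = sqrt(Re² + Im²) = 0.0009993.
20*log₁₀(0.0009993) = -60.01 dB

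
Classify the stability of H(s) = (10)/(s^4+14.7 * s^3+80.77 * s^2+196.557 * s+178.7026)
Denominator: s^4 + 14.7*s^3 + 80.77*s^2 + 196.557*s + 178.7026 = (s + 3.8)(s + 3.1)(s + 4.1)(s + 3.7). Poles: -3.1, -3.7, -3.8, -4.1. Stable (all poles in LHP)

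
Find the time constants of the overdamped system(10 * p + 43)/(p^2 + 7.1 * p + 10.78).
Overdamped: real poles at -2.2, -4.9. τ = -1/pole → τ₁ = 0.4545, τ₂ = 0.2041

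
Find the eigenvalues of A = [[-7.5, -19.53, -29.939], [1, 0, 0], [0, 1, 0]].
Eigenvalues solve det(λI - A) = 0.
Characteristic polynomial: λ^3 + 7.5*λ^2 + 19.53*λ + 29.939 = 0.
Factor: (λ + 4.7)(λ^2 + 2.8*λ + 6.37) = 0.
Roots: -1.4 + 2.1j, -1.4 - 2.1j, -4.7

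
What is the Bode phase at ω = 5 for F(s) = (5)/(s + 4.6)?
Substitute s = j*5: F(j5) = 0.498267 - 0.541594j.
∠F(j5) = atan2(Im, Re) = atan2(-0.541594, 0.498267) = -47.39°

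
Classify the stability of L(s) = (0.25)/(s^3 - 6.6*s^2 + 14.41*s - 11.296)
Denominator: s^3 - 6.6*s^2 + 14.41*s - 11.296 = (s - 3.2)(s^2 - 3.4*s + 3.53). Poles: 1.7 + 0.8j, 1.7 - 0.8j, 3.2. Unstable (3 pole(s) in RHP)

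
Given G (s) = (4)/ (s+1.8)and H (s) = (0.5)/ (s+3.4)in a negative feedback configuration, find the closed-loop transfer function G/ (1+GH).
Closed-loop T = G/(1+GH).
Numerator: G_num * H_den = 4*s + 13.6.
Denominator: G_den * H_den + G_num * H_num = (s^2 + 5.2*s + 6.12) + (2) = s^2 + 5.2*s + 8.12.
T(s) = (4*s + 13.6)/(s^2 + 5.2*s + 8.12)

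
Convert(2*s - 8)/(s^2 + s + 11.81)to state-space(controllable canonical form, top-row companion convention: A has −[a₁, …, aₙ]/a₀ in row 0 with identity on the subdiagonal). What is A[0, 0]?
Reachable canonical form for den = s^2 + s + 11.81: top row of A = -[a₁,a₂,...,aₙ]/a₀, ones on the subdiagonal, zeros elsewhere.
A = [[-1, -11.81], [1, 0]].
A[0,0] = -1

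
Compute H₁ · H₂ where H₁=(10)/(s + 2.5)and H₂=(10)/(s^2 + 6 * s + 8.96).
Series: H = H₁ · H₂ = (n₁·n₂)/(d₁·d₂).
Num: n₁·n₂ = 100. Den: d₁·d₂ = s^3 + 8.5*s^2 + 23.96*s + 22.4.
H(s) = (100)/(s^3 + 8.5*s^2 + 23.96*s + 22.4)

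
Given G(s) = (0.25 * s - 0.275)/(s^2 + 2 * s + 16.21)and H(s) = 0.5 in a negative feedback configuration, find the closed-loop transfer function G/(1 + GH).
Closed-loop T = G/(1+GH).
Numerator: G_num * H_den = 0.25*s - 0.275.
Denominator: G_den * H_den + G_num * H_num = (s^2 + 2*s + 16.21) + (0.125*s - 0.1375) = s^2 + 2.125*s + 16.0725.
T(s) = (0.25*s - 0.275)/(s^2 + 2.125*s + 16.0725)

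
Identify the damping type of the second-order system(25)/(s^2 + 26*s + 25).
Standard form: ωn²/(s²+2ζωn·s+ωn²) gives ωn=5, ζ=2.6.
Overdamped (ζ = 2.6 > 1)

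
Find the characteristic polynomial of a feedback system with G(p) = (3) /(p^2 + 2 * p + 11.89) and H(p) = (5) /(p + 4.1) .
Characteristic poly = G_den * H_den + G_num * H_num = (p^3 + 6.1*p^2 + 20.09*p + 48.749) + (15) = p^3 + 6.1*p^2 + 20.09*p + 63.749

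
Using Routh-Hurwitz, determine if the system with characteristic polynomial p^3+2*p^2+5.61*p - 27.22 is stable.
Routh array:
p^3: [1, 5.61]; p^2: [2, -27.22]; p^1: [19.22]; p^0: [-27.22]
First column: [1, 2, 19.22, -27.22]. Sign changes = 1.
No, unstable (1 RHP root(s))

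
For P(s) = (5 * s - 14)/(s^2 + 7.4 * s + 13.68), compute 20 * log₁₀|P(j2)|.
Substitute s = j*2: P(j2) = 0.039905 + 0.972046j.
|P(j2)| = sqrt(Re² + Im²) = 0.9729.
20*log₁₀(0.9729) = -0.24 dB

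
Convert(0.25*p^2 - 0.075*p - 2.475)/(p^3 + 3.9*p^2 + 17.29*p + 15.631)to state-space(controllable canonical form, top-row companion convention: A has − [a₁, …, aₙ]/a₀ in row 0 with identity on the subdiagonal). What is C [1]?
Reachable canonical form: C = numerator coefficients (right-aligned, zero-padded to length n).
num = 0.25*p^2 - 0.075*p - 2.475, C = [[0.25, -0.075, -2.475]].
C[1] = -0.075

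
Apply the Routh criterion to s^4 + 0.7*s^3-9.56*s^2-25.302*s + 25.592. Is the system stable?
Routh array:
s^4: [1, -9.56, 25.592]; s^3: [0.7, -25.302]; s^2: [26.5857, 25.592]; s^1: [-25.9758]; s^0: [25.592]
First column: [1, 0.7, 26.5857, -25.9758, 25.592]. Sign changes = 2.
No, unstable (2 RHP root(s))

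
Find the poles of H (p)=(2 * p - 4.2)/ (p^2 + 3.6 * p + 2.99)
Set denominator = 0: p^2 + 3.6*p + 2.99 = (p + 2.3)(p + 1.3) = 0 → Poles: -1.3, -2.3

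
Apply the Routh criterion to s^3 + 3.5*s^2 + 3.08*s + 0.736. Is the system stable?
Routh array:
s^3: [1, 3.08]; s^2: [3.5, 0.736]; s^1: [2.86971]; s^0: [0.736]
First column: [1, 3.5, 2.86971, 0.736]. Sign changes = 0.
Yes, stable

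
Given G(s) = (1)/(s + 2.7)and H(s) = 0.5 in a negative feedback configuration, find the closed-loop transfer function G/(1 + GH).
Closed-loop T = G/(1+GH).
Numerator: G_num * H_den = 1.
Denominator: G_den * H_den + G_num * H_num = (s + 2.7) + (0.5) = s + 3.2.
T(s) = (1)/(s + 3.2)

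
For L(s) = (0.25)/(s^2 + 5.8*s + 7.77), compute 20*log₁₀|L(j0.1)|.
Substitute s = j*0.1: L(j0.1) = 0.0320375 - 0.00239456j.
|L(j0.1)| = sqrt(Re² + Im²) = 0.03213.
20*log₁₀(0.03213) = -29.86 dB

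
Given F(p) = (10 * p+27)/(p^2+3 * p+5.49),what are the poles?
Set denominator = 0: p^2 + 3*p + 5.49 = 0 → Poles: -1.5 + 1.8j, -1.5 - 1.8j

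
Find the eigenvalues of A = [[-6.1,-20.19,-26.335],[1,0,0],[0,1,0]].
Eigenvalues solve det(λI - A) = 0.
Characteristic polynomial: λ^3 + 6.1*λ^2 + 20.19*λ + 26.335 = 0.
Factor: (λ + 2.3)(λ^2 + 3.8*λ + 11.45) = 0.
Roots: -1.9 + 2.8j, -1.9 - 2.8j, -2.3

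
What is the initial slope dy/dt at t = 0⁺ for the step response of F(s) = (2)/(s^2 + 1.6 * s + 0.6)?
IVT: y'(0⁺) = lim_{s→∞} s²·Y(s) = lim_{s→∞} s·F(s).
deg(num) = 0, deg(den) = 2, relative degree = 2 ≥ 2, so s·F(s) → 0. Initial slope = 0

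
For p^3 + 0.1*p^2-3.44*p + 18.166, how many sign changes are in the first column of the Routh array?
Routh array:
p^3: [1, -3.44]; p^2: [0.1, 18.166]; p^1: [-185.1]; p^0: [18.166]
First column: [1, 0.1, -185.1, 18.166]. Sign changes = 2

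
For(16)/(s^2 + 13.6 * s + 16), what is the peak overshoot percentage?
Standard form: ωn²/(s²+2ζωn·s+ωn²) → ωn = 4, ζ = 1.7.
ζ ≥ 1, so the response is non-oscillatory: peak overshoot = 0%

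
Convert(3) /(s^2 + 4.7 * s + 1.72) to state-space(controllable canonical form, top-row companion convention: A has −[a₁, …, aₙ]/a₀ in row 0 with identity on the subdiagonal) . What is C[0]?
Reachable canonical form: C = numerator coefficients (right-aligned, zero-padded to length n).
num = 3, C = [[0, 3]].
C[0] = 0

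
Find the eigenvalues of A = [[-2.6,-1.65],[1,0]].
Eigenvalues solve det(λI - A) = 0.
Characteristic polynomial: λ^2 + 2.6*λ + 1.65 = 0.
Factor: (λ + 1.5)(λ + 1.1) = 0.
Roots: -1.1, -1.5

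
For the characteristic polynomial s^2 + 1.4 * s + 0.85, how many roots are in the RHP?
Poles: -0.7 + 0.6j, -0.7 - 0.6j. RHP poles (Re>0): 0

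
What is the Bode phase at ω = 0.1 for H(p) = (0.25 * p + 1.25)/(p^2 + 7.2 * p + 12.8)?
Substitute p = j*0.1: H(j0.1) = 0.0975336 - 0.0035359j.
∠H(j0.1) = atan2(Im, Re) = atan2(-0.0035359, 0.0975336) = -2.08°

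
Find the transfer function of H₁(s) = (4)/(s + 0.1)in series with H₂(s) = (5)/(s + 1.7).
Series: H = H₁ · H₂ = (n₁·n₂)/(d₁·d₂).
Num: n₁·n₂ = 20. Den: d₁·d₂ = s^2 + 1.8*s + 0.17.
H(s) = (20)/(s^2 + 1.8*s + 0.17)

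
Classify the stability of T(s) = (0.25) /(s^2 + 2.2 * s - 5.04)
Denominator: s^2 + 2.2*s - 5.04 = (s - 1.4)(s + 3.6). Poles: -3.6, 1.4. Unstable (1 pole(s) in RHP)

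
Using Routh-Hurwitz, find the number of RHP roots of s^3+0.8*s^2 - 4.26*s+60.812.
Routh array:
s^3: [1, -4.26]; s^2: [0.8, 60.812]; s^1: [-80.275]; s^0: [60.812]
First column: [1, 0.8, -80.275, 60.812]. Sign changes = RHP roots = 2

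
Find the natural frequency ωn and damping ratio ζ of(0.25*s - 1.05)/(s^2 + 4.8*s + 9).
Underdamped: complex pole -2.4 + 1.8j. ωn = |pole| = 3, ζ = -Re(pole)/ωn = 0.8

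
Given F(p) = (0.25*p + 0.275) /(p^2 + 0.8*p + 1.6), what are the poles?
Set denominator = 0: p^2 + 0.8*p + 1.6 = 0 → Poles: -0.4 + 1.2j, -0.4 - 1.2j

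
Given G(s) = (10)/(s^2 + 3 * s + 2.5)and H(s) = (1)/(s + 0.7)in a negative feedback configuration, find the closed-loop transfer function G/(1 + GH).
Closed-loop T = G/(1+GH).
Numerator: G_num * H_den = 10*s + 7.
Denominator: G_den * H_den + G_num * H_num = (s^3 + 3.7*s^2 + 4.6*s + 1.75) + (10) = s^3 + 3.7*s^2 + 4.6*s + 11.75.
T(s) = (10*s + 7)/(s^3 + 3.7*s^2 + 4.6*s + 11.75)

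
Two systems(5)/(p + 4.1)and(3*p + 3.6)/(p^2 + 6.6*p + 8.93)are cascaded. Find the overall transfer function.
Series: H = H₁ · H₂ = (n₁·n₂)/(d₁·d₂).
Num: n₁·n₂ = 15*p + 18. Den: d₁·d₂ = p^3 + 10.7*p^2 + 35.99*p + 36.613.
H(p) = (15*p + 18)/(p^3 + 10.7*p^2 + 35.99*p + 36.613)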